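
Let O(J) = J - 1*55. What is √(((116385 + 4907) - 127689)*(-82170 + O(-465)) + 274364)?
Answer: √529242294 ≈ 23005.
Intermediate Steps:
O(J) = -55 + J (O(J) = J - 55 = -55 + J)
√(((116385 + 4907) - 127689)*(-82170 + O(-465)) + 274364) = √(((116385 + 4907) - 127689)*(-82170 + (-55 - 465)) + 274364) = √((121292 - 127689)*(-82170 - 520) + 274364) = √(-6397*(-82690) + 274364) = √(528967930 + 274364) = √529242294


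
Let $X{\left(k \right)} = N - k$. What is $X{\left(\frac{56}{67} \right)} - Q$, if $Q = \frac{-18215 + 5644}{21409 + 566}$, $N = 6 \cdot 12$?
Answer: $\frac{105619057}{1472325} \approx 71.736$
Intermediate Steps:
$N = 72$
$Q = - \frac{12571}{21975} \approx -0.57206$
$X{\left(k \right)} = 72 - k$
$X{\left(\frac{56}{67} \right)} - Q = \left(72 - \frac{56}{67}\right) - - \frac{12571}{21975} = \left(72 - 56 \cdot \frac{1}{67}\right) + \frac{12571}{21975} = \left(72 - \frac{56}{67}\right) + \frac{12571}{21975} = \frac{4768}{67} + \frac{12571}{21975} = \frac{105619057}{1472325}$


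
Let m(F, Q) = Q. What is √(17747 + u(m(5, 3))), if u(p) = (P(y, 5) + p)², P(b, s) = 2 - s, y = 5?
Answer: √17747 ≈ 133.22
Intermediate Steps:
u(p) = (-3 + p)² (u(p) = ((2 - 1*5) + p)² = ((2 - 5) + p)² = (-3 + p)²)
√(17747 + u(m(5, 3))) = √(17747 + (-3 + 3)²) = √(17747 + 0²) = √(17747 + 0) = √17747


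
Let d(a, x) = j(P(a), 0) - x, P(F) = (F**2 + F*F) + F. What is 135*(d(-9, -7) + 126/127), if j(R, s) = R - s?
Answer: 2760210/127 ≈ 21734.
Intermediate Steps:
P(F) = F + 2*F**2 (P(F) = (F**2 + F**2) + F = 2*F**2 + F = F + 2*F**2)
d(a, x) = -x + a*(1 + 2*a) (d(a, x) = (a*(1 + 2*a) - 1*0) - x = (a*(1 + 2*a) + 0) - x = a*(1 + 2*a) - x = -x + a*(1 + 2*a))
135*(d(-9, -7) + 126/127) = 135*((-1*(-7) - 9*(1 + 2*(-9))) + 126/127) = 135*((7 - 9*(1 - 18)) + 126*(1/127)) = 135*((7 - 9*(-17)) + 126/127) = 135*((7 + 153) + 126/127) = 135*(160 + 126/127) = 135*(20446/127) = 2760210/127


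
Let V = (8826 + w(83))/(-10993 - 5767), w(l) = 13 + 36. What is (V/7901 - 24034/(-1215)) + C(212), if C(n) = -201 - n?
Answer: -12653097100297/32178244680 ≈ -393.22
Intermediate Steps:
w(l) = 49
V = -1775/3352 (V = (8826 + 49)/(-10993 - 5767) = 8875/(-16760) = 8875*(-1/16760) = -1775/3352 ≈ -0.52953)
(V/7901 - 24034/(-1215)) + C(212) = (-1775/3352/7901 - 24034/(-1215)) + (-201 - 1*212) = (-1775/3352*1/7901 - 24034*(-1/1215)) + (-201 - 212) = (-1775/26484152 + 24034/1215) - 413 = 636517952543/32178244680 - 413 = -12653097100297/32178244680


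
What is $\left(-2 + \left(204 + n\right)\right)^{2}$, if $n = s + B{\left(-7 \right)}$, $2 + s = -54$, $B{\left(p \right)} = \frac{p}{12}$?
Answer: $\frac{3045025}{144} \approx 21146.0$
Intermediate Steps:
$B{\left(p \right)} = \frac{p}{12}$ ($B{\left(p \right)} = p \frac{1}{12} = \frac{p}{12}$)
$s = -56$ ($s = -2 - 54 = -56$)
$n = - \frac{679}{12}$ ($n = -56 + \frac{1}{12} \left(-7\right) = -56 - \frac{7}{12} = - \frac{679}{12} \approx -56.583$)
$\left(-2 + \left(204 + n\right)\right)^{2} = \left(-2 + \left(204 - \frac{679}{12}\right)\right)^{2} = \left(-2 + \frac{1769}{12}\right)^{2} = \left(\frac{1745}{12}\right)^{2} = \frac{3045025}{144}$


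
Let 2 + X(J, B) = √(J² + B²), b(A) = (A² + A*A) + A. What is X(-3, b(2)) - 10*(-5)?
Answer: 48 + √109 ≈ 58.440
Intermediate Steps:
b(A) = A + 2*A² (b(A) = (A² + A²) + A = 2*A² + A = A + 2*A²)
X(J, B) = -2 + √(B² + J²) (X(J, B) = -2 + √(J² + B²) = -2 + √(B² + J²))
X(-3, b(2)) - 10*(-5) = (-2 + √((2*(1 + 2*2))² + (-3)²)) - 10*(-5) = (-2 + √((2*(1 + 4))² + 9)) + 50 = (-2 + √((2*5)² + 9)) + 50 = (-2 + √(10² + 9)) + 50 = (-2 + √(100 + 9)) + 50 = (-2 + √109) + 50 = 48 + √109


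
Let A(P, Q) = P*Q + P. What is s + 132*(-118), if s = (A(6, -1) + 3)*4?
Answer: -15564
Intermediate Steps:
A(P, Q) = P + P*Q
s = 12 (s = (6*(1 - 1) + 3)*4 = (6*0 + 3)*4 = (0 + 3)*4 = 3*4 = 12)
s + 132*(-118) = 12 + 132*(-118) = 12 - 15576 = -15564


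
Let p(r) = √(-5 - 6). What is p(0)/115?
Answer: I*√11/115 ≈ 0.02884*I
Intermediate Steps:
p(r) = I*√11 (p(r) = √(-11) = I*√11)
p(0)/115 = (I*√11)/115 = (I*√11)*(1/115) = I*√11/115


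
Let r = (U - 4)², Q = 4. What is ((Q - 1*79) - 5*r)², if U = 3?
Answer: 6400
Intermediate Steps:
r = 1 (r = (3 - 4)² = (-1)² = 1)
((Q - 1*79) - 5*r)² = ((4 - 1*79) - 5*1)² = ((4 - 79) - 5)² = (-75 - 5)² = (-80)² = 6400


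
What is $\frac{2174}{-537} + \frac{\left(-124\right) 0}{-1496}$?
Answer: $- \frac{2174}{537} \approx -4.0484$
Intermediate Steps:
$\frac{2174}{-537} + \frac{\left(-124\right) 0}{-1496} = 2174 \left(- \frac{1}{537}\right) + 0 \left(- \frac{1}{1496}\right) = - \frac{2174}{537} + 0 = - \frac{2174}{537}$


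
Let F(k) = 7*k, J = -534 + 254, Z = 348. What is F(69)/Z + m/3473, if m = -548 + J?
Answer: 20135/17516 ≈ 1.1495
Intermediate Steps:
J = -280
m = -828 (m = -548 - 280 = -828)
F(69)/Z + m/3473 = (7*69)/348 - 828/3473 = 483*(1/348) - 828*1/3473 = 161/116 - 36/151 = 20135/17516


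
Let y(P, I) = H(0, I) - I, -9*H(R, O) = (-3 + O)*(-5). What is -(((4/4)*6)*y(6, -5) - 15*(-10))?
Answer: -460/3 ≈ -153.33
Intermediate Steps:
H(R, O) = -5/3 + 5*O/9 (H(R, O) = -(-3 + O)*(-5)/9 = -(15 - 5*O)/9 = -5/3 + 5*O/9)
y(P, I) = -5/3 - 4*I/9 (y(P, I) = (-5/3 + 5*I/9) - I = -5/3 - 4*I/9)
-(((4/4)*6)*y(6, -5) - 15*(-10)) = -(((4/4)*6)*(-5/3 - 4/9*(-5)) - 15*(-10)) = -(((4*(¼))*6)*(-5/3 + 20/9) + 150) = -((1*6)*(5/9) + 150) = -(6*(5/9) + 150) = -(10/3 + 150) = -1*460/3 = -460/3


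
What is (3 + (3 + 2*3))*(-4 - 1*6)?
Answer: -120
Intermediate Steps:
(3 + (3 + 2*3))*(-4 - 1*6) = (3 + (3 + 6))*(-4 - 6) = (3 + 9)*(-10) = 12*(-10) = -120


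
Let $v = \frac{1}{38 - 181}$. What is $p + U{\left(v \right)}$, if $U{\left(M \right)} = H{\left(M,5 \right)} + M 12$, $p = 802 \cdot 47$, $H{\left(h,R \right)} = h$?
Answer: $\frac{414633}{11} \approx 37694.0$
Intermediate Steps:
$v = - \frac{1}{143}$ ($v = \frac{1}{-143} = - \frac{1}{143} \approx -0.006993$)
$p = 37694$
$U{\left(M \right)} = 13 M$ ($U{\left(M \right)} = M + M 12 = M + 12 M = 13 M$)
$p + U{\left(v \right)} = 37694 + 13 \left(- \frac{1}{143}\right) = 37694 - \frac{1}{11} = \frac{414633}{11}$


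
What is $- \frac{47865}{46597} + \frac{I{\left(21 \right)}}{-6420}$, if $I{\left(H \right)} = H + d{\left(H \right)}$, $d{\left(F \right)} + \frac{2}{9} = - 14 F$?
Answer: $- \frac{2651057677}{2692374660} \approx -0.98465$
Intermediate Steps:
$d{\left(F \right)} = - \frac{2}{9} - 14 F$
$I{\left(H \right)} = - \frac{2}{9} - 13 H$ ($I{\left(H \right)} = H - \left(\frac{2}{9} + 14 H\right) = - \frac{2}{9} - 13 H$)
$- \frac{47865}{46597} + \frac{I{\left(21 \right)}}{-6420} = - \frac{47865}{46597} + \frac{- \frac{2}{9} - 273}{-6420} = \left(-47865\right) \frac{1}{46597} + \left(- \frac{2}{9} - 273\right) \left(- \frac{1}{6420}\right) = - \frac{47865}{46597} - - \frac{2459}{57780} = - \frac{47865}{46597} + \frac{2459}{57780} = - \frac{2651057677}{2692374660}$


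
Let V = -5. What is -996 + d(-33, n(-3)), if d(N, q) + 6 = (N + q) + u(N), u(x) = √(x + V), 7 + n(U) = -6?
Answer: -1048 + I*√38 ≈ -1048.0 + 6.1644*I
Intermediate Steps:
n(U) = -13 (n(U) = -7 - 6 = -13)
u(x) = √(-5 + x) (u(x) = √(x - 5) = √(-5 + x))
d(N, q) = -6 + N + q + √(-5 + N) (d(N, q) = -6 + ((N + q) + √(-5 + N)) = -6 + (N + q + √(-5 + N)) = -6 + N + q + √(-5 + N))
-996 + d(-33, n(-3)) = -996 + (-6 - 33 - 13 + √(-5 - 33)) = -996 + (-6 - 33 - 13 + √(-38)) = -996 + (-6 - 33 - 13 + I*√38) = -996 + (-52 + I*√38) = -1048 + I*√38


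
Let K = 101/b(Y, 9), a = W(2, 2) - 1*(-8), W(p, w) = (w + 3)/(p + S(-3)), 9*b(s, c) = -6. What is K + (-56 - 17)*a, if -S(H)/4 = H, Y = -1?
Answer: -5331/7 ≈ -761.57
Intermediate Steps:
S(H) = -4*H
b(s, c) = -⅔ (b(s, c) = (⅑)*(-6) = -⅔)
W(p, w) = (3 + w)/(12 + p) (W(p, w) = (w + 3)/(p - 4*(-3)) = (3 + w)/(p + 12) = (3 + w)/(12 + p))
a = 117/14 (a = (3 + 2)/(12 + 2) - 1*(-8) = 5/14 + 8 = 117/14 ≈ 8.3571)
K = -303/2 (K = 101/(-⅔) = 101*(-3/2) = -303/2 ≈ -151.50)
K + (-56 - 17)*a = -303/2 + (-56 - 17)*(117/14) = -303/2 - 73*117/14 = -303/2 - 8541/14 = -5331/7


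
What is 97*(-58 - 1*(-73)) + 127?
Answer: 1582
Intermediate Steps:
97*(-58 - 1*(-73)) + 127 = 97*(-58 + 73) + 127 = 97*15 + 127 = 1455 + 127 = 1582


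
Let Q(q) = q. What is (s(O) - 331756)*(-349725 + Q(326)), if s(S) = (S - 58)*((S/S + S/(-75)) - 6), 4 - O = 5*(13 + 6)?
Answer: 8678855930216/75 ≈ 1.1572e+11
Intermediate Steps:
O = -91 (O = 4 - 5*(13 + 6) = 4 - 5*19 = 4 - 1*95 = 4 - 95 = -91)
s(S) = (-58 + S)*(-5 - S/75) (s(S) = (-58 + S)*((1 + S*(-1/75)) - 6) = (-58 + S)*((1 - S/75) - 6) = (-58 + S)*(-5 - S/75))
(s(O) - 331756)*(-349725 + Q(326)) = ((290 - 317/75*(-91) - 1/75*(-91)²) - 331756)*(-349725 + 326) = ((290 + 28847/75 - 1/75*8281) - 331756)*(-349399) = ((290 + 28847/75 - 8281/75) - 331756)*(-349399) = (42316/75 - 331756)*(-349399) = -24839384/75*(-349399) = 8678855930216/75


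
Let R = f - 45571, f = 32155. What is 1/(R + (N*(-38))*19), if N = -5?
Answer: -1/9806 ≈ -0.00010198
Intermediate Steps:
R = -13416 (R = 32155 - 45571 = -13416)
1/(R + (N*(-38))*19) = 1/(-13416 - 5*(-38)*19) = 1/(-13416 + 190*19) = 1/(-13416 + 3610) = 1/(-9806) = -1/9806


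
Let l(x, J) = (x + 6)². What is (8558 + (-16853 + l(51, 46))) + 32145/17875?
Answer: -18033021/3575 ≈ -5044.2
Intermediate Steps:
l(x, J) = (6 + x)²
(8558 + (-16853 + l(51, 46))) + 32145/17875 = (8558 + (-16853 + (6 + 51)²)) + 32145/17875 = (8558 + (-16853 + 57²)) + 32145*(1/17875) = (8558 + (-16853 + 3249)) + 6429/3575 = (8558 - 13604) + 6429/3575 = -5046 + 6429/3575 = -18033021/3575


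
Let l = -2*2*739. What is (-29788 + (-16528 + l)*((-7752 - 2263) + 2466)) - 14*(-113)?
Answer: 147056510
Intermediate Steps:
l = -2956 (l = -4*739 = -2956)
(-29788 + (-16528 + l)*((-7752 - 2263) + 2466)) - 14*(-113) = (-29788 + (-16528 - 2956)*((-7752 - 2263) + 2466)) - 14*(-113) = (-29788 - 19484*(-10015 + 2466)) + 1582 = (-29788 - 19484*(-7549)) + 1582 = (-29788 + 147084716) + 1582 = 147054928 + 1582 = 147056510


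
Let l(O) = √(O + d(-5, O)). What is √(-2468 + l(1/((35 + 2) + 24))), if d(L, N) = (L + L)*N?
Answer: √(-9183428 + 183*I*√61)/61 ≈ 0.0038659 + 49.679*I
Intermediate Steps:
d(L, N) = 2*L*N (d(L, N) = (2*L)*N = 2*L*N)
l(O) = 3*√(-O) (l(O) = √(O + 2*(-5)*O) = √(O - 10*O) = √(-9*O) = 3*√(-O))
√(-2468 + l(1/((35 + 2) + 24))) = √(-2468 + 3*√(-1/((35 + 2) + 24))) = √(-2468 + 3*√(-1/(37 + 24))) = √(-2468 + 3*√(-1/61)) = √(-2468 + 3*(I*√61/61)) = √(-2468 + 3*I*√61/61)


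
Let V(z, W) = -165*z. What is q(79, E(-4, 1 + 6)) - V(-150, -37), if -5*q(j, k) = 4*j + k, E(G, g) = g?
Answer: -124073/5 ≈ -24815.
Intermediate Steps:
q(j, k) = -4*j/5 - k/5 (q(j, k) = -(4*j + k)/5 = -(k + 4*j)/5 = -4*j/5 - k/5)
q(79, E(-4, 1 + 6)) - V(-150, -37) = (-⅘*79 - (1 + 6)/5) - (-165)*(-150) = (-316/5 - ⅕*7) - 1*24750 = (-316/5 - 7/5) - 24750 = -323/5 - 24750 = -124073/5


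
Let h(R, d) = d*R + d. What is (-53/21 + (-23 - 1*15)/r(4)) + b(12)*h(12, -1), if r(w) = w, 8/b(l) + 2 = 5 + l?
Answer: -1327/70 ≈ -18.957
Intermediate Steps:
h(R, d) = d + R*d (h(R, d) = R*d + d = d + R*d)
b(l) = 8/(3 + l) (b(l) = 8/(-2 + (5 + l)) = 8/(3 + l))
(-53/21 + (-23 - 1*15)/r(4)) + b(12)*h(12, -1) = (-53/21 + (-23 - 1*15)/4) + (8/(3 + 12))*(-(1 + 12)) = (-53*1/21 + (-23 - 15)*(1/4)) + (8/15)*(-1*13) = (-53/21 - 38*1/4) + (8*(1/15))*(-13) = (-53/21 - 19/2) + (8/15)*(-13) = -505/42 - 104/15 = -1327/70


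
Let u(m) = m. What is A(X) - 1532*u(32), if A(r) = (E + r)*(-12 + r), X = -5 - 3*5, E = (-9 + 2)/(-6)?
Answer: -145264/3 ≈ -48421.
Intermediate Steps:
E = 7/6 (E = -7*(-⅙) = 7/6 ≈ 1.1667)
X = -20 (X = -5 - 15 = -20)
A(r) = (-12 + r)*(7/6 + r) (A(r) = (7/6 + r)*(-12 + r) = (-12 + r)*(7/6 + r))
A(X) - 1532*u(32) = (-14 + (-20)² - 65/6*(-20)) - 1532*32 = (-14 + 400 + 650/3) - 49024 = 1808/3 - 49024 = -145264/3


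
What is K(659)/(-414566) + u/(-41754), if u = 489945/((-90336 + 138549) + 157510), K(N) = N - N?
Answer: -163315/2863252714 ≈ -5.7038e-5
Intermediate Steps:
K(N) = 0
u = 489945/205723 (u = 489945/(48213 + 157510) = 489945/205723 ≈ 2.3816)
K(659)/(-414566) + u/(-41754) = 0/(-414566) + (489945/205723)/(-41754) = 0*(-1/414566) + (489945/205723)*(-1/41754) = 0 - 163315/2863252714 = -163315/2863252714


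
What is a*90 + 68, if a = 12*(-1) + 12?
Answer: 68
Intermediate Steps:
a = 0 (a = -12 + 12 = 0)
a*90 + 68 = 0*90 + 68 = 0 + 68 = 68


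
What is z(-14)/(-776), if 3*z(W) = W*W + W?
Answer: -91/1164 ≈ -0.078179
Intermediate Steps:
z(W) = W/3 + W**2/3 (z(W) = (W*W + W)/3 = (W**2 + W)/3 = (W + W**2)/3 = W/3 + W**2/3)
z(-14)/(-776) = ((1/3)*(-14)*(1 - 14))/(-776) = ((1/3)*(-14)*(-13))*(-1/776) = (182/3)*(-1/776) = -91/1164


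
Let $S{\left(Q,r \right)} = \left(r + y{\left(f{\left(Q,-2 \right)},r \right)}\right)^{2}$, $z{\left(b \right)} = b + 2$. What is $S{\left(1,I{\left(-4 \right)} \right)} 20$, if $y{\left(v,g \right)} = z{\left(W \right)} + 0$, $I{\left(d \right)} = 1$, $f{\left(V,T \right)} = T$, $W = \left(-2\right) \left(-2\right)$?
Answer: $980$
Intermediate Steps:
$W = 4$
$z{\left(b \right)} = 2 + b$
$y{\left(v,g \right)} = 6$ ($y{\left(v,g \right)} = \left(2 + 4\right) + 0 = 6 + 0 = 6$)
$S{\left(Q,r \right)} = \left(6 + r\right)^{2}$ ($S{\left(Q,r \right)} = \left(r + 6\right)^{2} = \left(6 + r\right)^{2}$)
$S{\left(1,I{\left(-4 \right)} \right)} 20 = \left(6 + 1\right)^{2} \cdot 20 = 7^{2} \cdot 20 = 49 \cdot 20 = 980$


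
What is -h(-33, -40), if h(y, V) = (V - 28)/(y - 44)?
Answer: -68/77 ≈ -0.88312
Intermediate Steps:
h(y, V) = (-28 + V)/(-44 + y)
-h(-33, -40) = -(-28 - 40)/(-44 - 33) = -(-68)/(-77) = -(-1)*(-68)/77 = -1*68/77 = -68/77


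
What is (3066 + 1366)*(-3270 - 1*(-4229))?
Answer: 4250288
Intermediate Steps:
(3066 + 1366)*(-3270 - 1*(-4229)) = 4432*(-3270 + 4229) = 4432*959 = 4250288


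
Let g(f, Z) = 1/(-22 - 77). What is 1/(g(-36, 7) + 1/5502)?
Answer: -181566/1801 ≈ -100.81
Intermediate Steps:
g(f, Z) = -1/99 (g(f, Z) = 1/(-99) = -1/99)
1/(g(-36, 7) + 1/5502) = 1/(-1/99 + 1/5502) = 1/(-1801/181566) = -181566/1801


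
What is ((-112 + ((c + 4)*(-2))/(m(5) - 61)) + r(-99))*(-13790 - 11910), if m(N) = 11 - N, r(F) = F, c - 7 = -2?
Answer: 59557180/11 ≈ 5.4143e+6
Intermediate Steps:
c = 5 (c = 7 - 2 = 5)
((-112 + ((c + 4)*(-2))/(m(5) - 61)) + r(-99))*(-13790 - 11910) = ((-112 + ((5 + 4)*(-2))/((11 - 1*5) - 61)) - 99)*(-13790 - 11910) = ((-112 + (9*(-2))/((11 - 5) - 61)) - 99)*(-25700) = ((-112 - 18/(6 - 61)) - 99)*(-25700) = ((-112 - 18/(-55)) - 99)*(-25700) = ((-112 - 1/55*(-18)) - 99)*(-25700) = ((-112 + 18/55) - 99)*(-25700) = (-6142/55 - 99)*(-25700) = -11587/55*(-25700) = 59557180/11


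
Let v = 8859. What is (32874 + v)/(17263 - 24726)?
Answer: -41733/7463 ≈ -5.5920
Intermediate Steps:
(32874 + v)/(17263 - 24726) = (32874 + 8859)/(17263 - 24726) = 41733/(-7463) = 41733*(-1/7463) = -41733/7463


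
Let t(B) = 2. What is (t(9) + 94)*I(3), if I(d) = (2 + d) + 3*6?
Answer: 2208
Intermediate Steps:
I(d) = 20 + d (I(d) = (2 + d) + 18 = 20 + d)
(t(9) + 94)*I(3) = (2 + 94)*(20 + 3) = 96*23 = 2208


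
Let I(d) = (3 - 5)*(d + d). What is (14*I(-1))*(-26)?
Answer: -1456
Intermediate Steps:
I(d) = -4*d
(14*I(-1))*(-26) = (14*(-4*(-1)))*(-26) = (14*4)*(-26) = 56*(-26) = -1456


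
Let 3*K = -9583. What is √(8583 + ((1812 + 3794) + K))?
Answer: 2*√24738/3 ≈ 104.86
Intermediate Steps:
K = -9583/3 (K = (⅓)*(-9583) = -9583/3 ≈ -3194.3)
√(8583 + ((1812 + 3794) + K)) = √(8583 + ((1812 + 3794) - 9583/3)) = √(8583 + (5606 - 9583/3)) = √(8583 + 7235/3) = √(32984/3) = 2*√24738/3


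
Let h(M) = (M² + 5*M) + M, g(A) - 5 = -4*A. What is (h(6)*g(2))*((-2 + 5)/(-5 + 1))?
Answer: 162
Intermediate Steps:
g(A) = 5 - 4*A
h(M) = M² + 6*M
(h(6)*g(2))*((-2 + 5)/(-5 + 1)) = ((6*(6 + 6))*(5 - 4*2))*((-2 + 5)/(-5 + 1)) = ((6*12)*(5 - 8))*(3/(-4)) = (72*(-3))*(3*(-¼)) = -216*(-¾) = 162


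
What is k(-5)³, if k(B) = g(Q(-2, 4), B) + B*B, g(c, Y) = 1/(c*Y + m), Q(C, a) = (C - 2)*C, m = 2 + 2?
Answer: 726572699/46656 ≈ 15573.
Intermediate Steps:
m = 4
Q(C, a) = C*(-2 + C) (Q(C, a) = (-2 + C)*C = C*(-2 + C))
g(c, Y) = 1/(4 + Y*c) (g(c, Y) = 1/(c*Y + 4) = 1/(Y*c + 4) = 1/(4 + Y*c))
k(B) = B² + 1/(4 + 8*B) (k(B) = 1/(4 + B*(-2*(-2 - 2))) + B*B = 1/(4 + B*(-2*(-4))) + B² = 1/(4 + B*8) + B² = 1/(4 + 8*B) + B² = B² + 1/(4 + 8*B))
k(-5)³ = ((-5)² + 1/(4 + 8*(-5)))³ = (25 + 1/(4 - 40))³ = (25 + 1/(-36))³ = (25 - 1/36)³ = (899/36)³ = 726572699/46656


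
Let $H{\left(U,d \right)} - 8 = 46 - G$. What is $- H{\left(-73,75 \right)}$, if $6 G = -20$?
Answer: $- \frac{172}{3} \approx -57.333$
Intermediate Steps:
$G = - \frac{10}{3}$ ($G = \frac{1}{6} \left(-20\right) = - \frac{10}{3} \approx -3.3333$)
$H{\left(U,d \right)} = \frac{172}{3}$ ($H{\left(U,d \right)} = 8 + \left(46 - - \frac{10}{3}\right) = 8 + \left(46 + \frac{10}{3}\right) = 8 + \frac{148}{3} = \frac{172}{3}$)
$- H{\left(-73,75 \right)} = \left(-1\right) \frac{172}{3} = - \frac{172}{3}$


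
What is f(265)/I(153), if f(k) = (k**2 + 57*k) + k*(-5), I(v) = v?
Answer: 84005/153 ≈ 549.05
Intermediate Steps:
f(k) = k**2 + 52*k (f(k) = (k**2 + 57*k) - 5*k = k**2 + 52*k)
f(265)/I(153) = (265*(52 + 265))/153 = (265*317)*(1/153) = 84005*(1/153) = 84005/153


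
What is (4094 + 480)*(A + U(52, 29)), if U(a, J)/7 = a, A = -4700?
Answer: -19832864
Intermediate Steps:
U(a, J) = 7*a
(4094 + 480)*(A + U(52, 29)) = (4094 + 480)*(-4700 + 7*52) = 4574*(-4700 + 364) = 4574*(-4336) = -19832864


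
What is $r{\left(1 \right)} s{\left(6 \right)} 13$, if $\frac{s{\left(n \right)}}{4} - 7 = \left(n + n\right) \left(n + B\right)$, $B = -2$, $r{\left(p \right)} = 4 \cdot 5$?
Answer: $57200$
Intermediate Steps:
$r{\left(p \right)} = 20$
$s{\left(n \right)} = 28 + 8 n \left(-2 + n\right)$ ($s{\left(n \right)} = 28 + 4 \left(n + n\right) \left(n - 2\right) = 28 + 4 \cdot 2 n \left(-2 + n\right) = 28 + 8 n \left(-2 + n\right)$)
$r{\left(1 \right)} s{\left(6 \right)} 13 = 20 \left(28 - 96 + 8 \cdot 6^{2}\right) 13 = 20 \left(28 - 96 + 8 \cdot 36\right) 13 = 20 \left(28 - 96 + 288\right) 13 = 20 \cdot 220 \cdot 13 = 4400 \cdot 13 = 57200$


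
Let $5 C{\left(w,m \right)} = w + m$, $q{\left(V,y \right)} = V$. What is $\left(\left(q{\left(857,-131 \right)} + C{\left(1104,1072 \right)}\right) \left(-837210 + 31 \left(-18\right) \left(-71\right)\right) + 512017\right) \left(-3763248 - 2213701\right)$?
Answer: $\frac{30785362595205823}{5} \approx 6.1571 \cdot 10^{15}$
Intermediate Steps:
$C{\left(w,m \right)} = \frac{m}{5} + \frac{w}{5}$ ($C{\left(w,m \right)} = \frac{w + m}{5} = \frac{m + w}{5} = \frac{m}{5} + \frac{w}{5}$)
$\left(\left(q{\left(857,-131 \right)} + C{\left(1104,1072 \right)}\right) \left(-837210 + 31 \left(-18\right) \left(-71\right)\right) + 512017\right) \left(-3763248 - 2213701\right) = \left(\left(857 + \left(\frac{1}{5} \cdot 1072 + \frac{1}{5} \cdot 1104\right)\right) \left(-837210 + 31 \left(-18\right) \left(-71\right)\right) + 512017\right) \left(-3763248 - 2213701\right) = \left(\left(857 + \left(\frac{1072}{5} + \frac{1104}{5}\right)\right) \left(-837210 - -39618\right) + 512017\right) \left(-5976949\right) = \left(\left(857 + \frac{2176}{5}\right) \left(-837210 + 39618\right) + 512017\right) \left(-5976949\right) = \left(\frac{6461}{5} \left(-797592\right) + 512017\right) \left(-5976949\right) = \left(- \frac{5153241912}{5} + 512017\right) \left(-5976949\right) = \left(- \frac{5150681827}{5}\right) \left(-5976949\right) = \frac{30785362595205823}{5}$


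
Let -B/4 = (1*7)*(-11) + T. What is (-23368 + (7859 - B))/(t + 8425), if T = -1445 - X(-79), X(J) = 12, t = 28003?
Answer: -21645/36428 ≈ -0.59419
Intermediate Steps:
T = -1457 (T = -1445 - 1*12 = -1445 - 12 = -1457)
B = 6136 (B = -4*((1*7)*(-11) - 1457) = -4*(7*(-11) - 1457) = -4*(-77 - 1457) = -4*(-1534) = 6136)
(-23368 + (7859 - B))/(t + 8425) = (-23368 + (7859 - 1*6136))/(28003 + 8425) = (-23368 + (7859 - 6136))/36428 = (-23368 + 1723)*(1/36428) = -21645*1/36428 = -21645/36428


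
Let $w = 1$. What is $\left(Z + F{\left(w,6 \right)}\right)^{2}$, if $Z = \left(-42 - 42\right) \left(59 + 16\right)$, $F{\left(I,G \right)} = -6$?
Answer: $39765636$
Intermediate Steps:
$Z = -6300$ ($Z = \left(-84\right) 75 = -6300$)
$\left(Z + F{\left(w,6 \right)}\right)^{2} = \left(-6300 - 6\right)^{2} = \left(-6306\right)^{2} = 39765636$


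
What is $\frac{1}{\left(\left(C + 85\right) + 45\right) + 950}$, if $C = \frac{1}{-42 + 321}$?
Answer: $\frac{279}{301321} \approx 0.00092592$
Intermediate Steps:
$C = \frac{1}{279} \approx 0.0035842$
$\frac{1}{\left(\left(C + 85\right) + 45\right) + 950} = \frac{1}{\left(\left(\frac{1}{279} + 85\right) + 45\right) + 950} = \frac{1}{\left(\frac{23716}{279} + 45\right) + 950} = \frac{1}{\frac{36271}{279} + 950} = \frac{1}{\frac{301321}{279}} = \frac{279}{301321}$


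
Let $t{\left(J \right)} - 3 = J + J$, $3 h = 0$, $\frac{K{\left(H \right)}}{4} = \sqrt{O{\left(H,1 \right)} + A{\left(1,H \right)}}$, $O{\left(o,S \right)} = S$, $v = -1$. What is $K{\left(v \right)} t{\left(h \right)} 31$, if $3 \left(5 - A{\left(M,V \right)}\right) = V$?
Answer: $124 \sqrt{57} \approx 936.18$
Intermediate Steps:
$A{\left(M,V \right)} = 5 - \frac{V}{3}$
$K{\left(H \right)} = 4 \sqrt{6 - \frac{H}{3}}$ ($K{\left(H \right)} = 4 \sqrt{1 - \left(-5 + \frac{H}{3}\right)} = 4 \sqrt{6 - \frac{H}{3}}$)
$h = 0$ ($h = \frac{1}{3} \cdot 0 = 0$)
$t{\left(J \right)} = 3 + 2 J$ ($t{\left(J \right)} = 3 + \left(J + J\right) = 3 + 2 J$)
$K{\left(v \right)} t{\left(h \right)} 31 = \frac{4 \sqrt{54 - -3}}{3} \left(3 + 2 \cdot 0\right) 31 = \frac{4 \sqrt{54 + 3}}{3} \left(3 + 0\right) 31 = \frac{4 \sqrt{57}}{3} \cdot 3 \cdot 31 = 4 \sqrt{57} \cdot 31 = 124 \sqrt{57}$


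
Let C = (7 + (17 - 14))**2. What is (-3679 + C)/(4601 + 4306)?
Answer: -1193/2969 ≈ -0.40182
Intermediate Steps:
C = 100 (C = (7 + 3)**2 = 10**2 = 100)
(-3679 + C)/(4601 + 4306) = (-3679 + 100)/(4601 + 4306) = -3579/8907 = -3579*1/8907 = -1193/2969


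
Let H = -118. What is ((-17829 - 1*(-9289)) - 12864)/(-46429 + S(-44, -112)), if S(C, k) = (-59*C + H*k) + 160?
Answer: 21404/30457 ≈ 0.70276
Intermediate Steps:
S(C, k) = 160 - 118*k - 59*C (S(C, k) = (-59*C - 118*k) + 160 = (-118*k - 59*C) + 160 = 160 - 118*k - 59*C)
((-17829 - 1*(-9289)) - 12864)/(-46429 + S(-44, -112)) = ((-17829 - 1*(-9289)) - 12864)/(-46429 + (160 - 118*(-112) - 59*(-44))) = ((-17829 + 9289) - 12864)/(-46429 + (160 + 13216 + 2596)) = (-8540 - 12864)/(-46429 + 15972) = -21404/(-30457) = -21404*(-1/30457) = 21404/30457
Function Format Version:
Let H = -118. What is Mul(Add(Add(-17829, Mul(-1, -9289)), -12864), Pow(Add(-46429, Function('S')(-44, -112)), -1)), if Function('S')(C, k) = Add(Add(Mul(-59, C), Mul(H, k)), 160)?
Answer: Rational(21404, 30457) ≈ 0.70276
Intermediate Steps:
Function('S')(C, k) = Add(160, Mul(-118, k), Mul(-59, C)) (Function('S')(C, k) = Add(Add(Mul(-59, C), Mul(-118, k)), 160) = Add(Add(Mul(-118, k), Mul(-59, C)), 160) = Add(160, Mul(-118, k), Mul(-59, C)))
Mul(Add(Add(-17829, Mul(-1, -9289)), -12864), Pow(Add(-46429, Function('S')(-44, -112)), -1)) = Mul(Add(Add(-17829, Mul(-1, -9289)), -12864), Pow(Add(-46429, Add(160, Mul(-118, -112), Mul(-59, -44))), -1)) = Mul(Add(Add(-17829, 9289), -12864), Pow(Add(-46429, Add(160, 13216, 2596)), -1)) = Mul(Add(-8540, -12864), Pow(Add(-46429, 15972), -1)) = Mul(-21404, Pow(-30457, -1)) = Mul(-21404, Rational(-1, 30457)) = Rational(21404, 30457)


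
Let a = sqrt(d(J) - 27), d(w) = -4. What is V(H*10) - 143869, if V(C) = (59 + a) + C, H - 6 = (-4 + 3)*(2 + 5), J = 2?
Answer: -143820 + I*sqrt(31) ≈ -1.4382e+5 + 5.5678*I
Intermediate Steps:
a = I*sqrt(31) (a = sqrt(-4 - 27) = sqrt(-31) = I*sqrt(31) ≈ 5.5678*I)
H = -1 (H = 6 + (-4 + 3)*(2 + 5) = 6 - 1*7 = 6 - 7 = -1)
V(C) = 59 + C + I*sqrt(31) (V(C) = (59 + I*sqrt(31)) + C = 59 + C + I*sqrt(31))
V(H*10) - 143869 = (59 - 1*10 + I*sqrt(31)) - 143869 = (59 - 10 + I*sqrt(31)) - 143869 = (49 + I*sqrt(31)) - 143869 = -143820 + I*sqrt(31)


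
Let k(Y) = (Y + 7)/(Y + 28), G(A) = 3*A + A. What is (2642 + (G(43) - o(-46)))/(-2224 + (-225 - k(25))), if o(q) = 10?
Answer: -148612/129829 ≈ -1.1447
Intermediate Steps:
G(A) = 4*A
k(Y) = (7 + Y)/(28 + Y)
(2642 + (G(43) - o(-46)))/(-2224 + (-225 - k(25))) = (2642 + (4*43 - 1*10))/(-2224 + (-225 - (7 + 25)/(28 + 25))) = (2642 + (172 - 10))/(-2224 + (-225 - 32/53)) = (2642 + 162)/(-2224 + (-225 - 32/53)) = 2804/(-2224 + (-225 - 1*32/53)) = 2804/(-2224 + (-225 - 32/53)) = 2804/(-2224 - 11957/53) = 2804/(-129829/53) = 2804*(-53/129829) = -148612/129829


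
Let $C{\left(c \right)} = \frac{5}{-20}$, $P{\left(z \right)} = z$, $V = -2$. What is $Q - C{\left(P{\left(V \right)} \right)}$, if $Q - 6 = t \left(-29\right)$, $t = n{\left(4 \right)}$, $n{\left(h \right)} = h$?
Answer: $- \frac{439}{4} \approx -109.75$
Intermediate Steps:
$t = 4$
$C{\left(c \right)} = - \frac{1}{4}$ ($C{\left(c \right)} = 5 \left(- \frac{1}{20}\right) = - \frac{1}{4}$)
$Q = -110$ ($Q = 6 + 4 \left(-29\right) = 6 - 116 = -110$)
$Q - C{\left(P{\left(V \right)} \right)} = -110 - - \frac{1}{4} = -110 + \frac{1}{4} = - \frac{439}{4}$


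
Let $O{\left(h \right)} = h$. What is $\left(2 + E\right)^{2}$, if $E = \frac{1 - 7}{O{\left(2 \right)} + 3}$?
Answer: $\frac{16}{25} \approx 0.64$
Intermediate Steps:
$E = - \frac{6}{5}$ ($E = \frac{1 - 7}{2 + 3} = - \frac{6}{5} \approx -1.2$)
$\left(2 + E\right)^{2} = \left(2 - \frac{6}{5}\right)^{2} = \left(\frac{4}{5}\right)^{2} = \frac{16}{25}$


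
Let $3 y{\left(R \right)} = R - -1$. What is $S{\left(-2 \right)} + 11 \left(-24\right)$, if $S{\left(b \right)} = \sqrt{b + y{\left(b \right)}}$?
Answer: $-264 + \frac{i \sqrt{21}}{3} \approx -264.0 + 1.5275 i$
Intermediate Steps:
$y{\left(R \right)} = \frac{1}{3} + \frac{R}{3}$ ($y{\left(R \right)} = \frac{R - -1}{3} = \frac{R + 1}{3} = \frac{1 + R}{3} = \frac{1}{3} + \frac{R}{3}$)
$S{\left(b \right)} = \sqrt{\frac{1}{3} + \frac{4 b}{3}}$ ($S{\left(b \right)} = \sqrt{b + \left(\frac{1}{3} + \frac{b}{3}\right)} = \sqrt{\frac{1}{3} + \frac{4 b}{3}}$)
$S{\left(-2 \right)} + 11 \left(-24\right) = \frac{\sqrt{3 + 12 \left(-2\right)}}{3} + 11 \left(-24\right) = \frac{\sqrt{3 - 24}}{3} - 264 = \frac{\sqrt{-21}}{3} - 264 = \frac{i \sqrt{21}}{3} - 264 = -264 + \frac{i \sqrt{21}}{3}$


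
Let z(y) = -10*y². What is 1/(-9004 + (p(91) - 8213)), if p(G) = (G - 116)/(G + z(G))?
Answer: -82719/1424172998 ≈ -5.8082e-5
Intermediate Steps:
p(G) = (-116 + G)/(G - 10*G²) (p(G) = (G - 116)/(G - 10*G²) = (-116 + G)/(G - 10*G²))
1/(-9004 + (p(91) - 8213)) = 1/(-9004 + ((116 - 1*91)/(91*(-1 + 10*91)) - 8213)) = 1/(-9004 + ((116 - 91)/(91*(-1 + 910)) - 8213)) = 1/(-9004 + ((1/91)*25/909 - 8213)) = 1/(-9004 + ((1/91)*(1/909)*25 - 8213)) = 1/(-9004 + (25/82719 - 8213)) = 1/(-9004 - 679371122/82719) = 1/(-1424172998/82719) = -82719/1424172998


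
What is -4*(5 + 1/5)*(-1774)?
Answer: 184496/5 ≈ 36899.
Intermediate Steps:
-4*(5 + 1/5)*(-1774) = -4*(5 + ⅕)*(-1774) = -4*26/5*(-1774) = -104/5*(-1774) = 184496/5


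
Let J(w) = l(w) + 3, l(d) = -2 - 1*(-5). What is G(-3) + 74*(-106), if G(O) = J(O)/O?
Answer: -7846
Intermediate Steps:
l(d) = 3 (l(d) = -2 + 5 = 3)
J(w) = 6 (J(w) = 3 + 3 = 6)
G(O) = 6/O
G(-3) + 74*(-106) = 6/(-3) + 74*(-106) = 6*(-1/3) - 7844 = -2 - 7844 = -7846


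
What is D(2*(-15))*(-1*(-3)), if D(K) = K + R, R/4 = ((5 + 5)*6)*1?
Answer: 630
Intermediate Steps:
R = 240 (R = 4*(((5 + 5)*6)*1) = 4*((10*6)*1) = 4*(60*1) = 4*60 = 240)
D(K) = 240 + K (D(K) = K + 240 = 240 + K)
D(2*(-15))*(-1*(-3)) = (240 + 2*(-15))*(-1*(-3)) = (240 - 30)*3 = 210*3 = 630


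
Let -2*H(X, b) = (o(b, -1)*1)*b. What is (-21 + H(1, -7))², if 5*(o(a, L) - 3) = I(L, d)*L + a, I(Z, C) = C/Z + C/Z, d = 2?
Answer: 3969/25 ≈ 158.76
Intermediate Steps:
I(Z, C) = 2*C/Z
o(a, L) = 19/5 + a/5 (o(a, L) = 3 + ((2*2/L)*L + a)/5 = 3 + ((4/L)*L + a)/5 = 3 + (4 + a)/5 = 3 + (⅘ + a/5) = 19/5 + a/5)
H(X, b) = -b*(19/5 + b/5)/2 (H(X, b) = -(19/5 + b/5)*1*b/2 = -(19/5 + b/5)*b/2 = -b*(19/5 + b/5)/2)
(-21 + H(1, -7))² = (-21 - ⅒*(-7)*(19 - 7))² = (-21 - ⅒*(-7)*12)² = (-21 + 42/5)² = (-63/5)² = 3969/25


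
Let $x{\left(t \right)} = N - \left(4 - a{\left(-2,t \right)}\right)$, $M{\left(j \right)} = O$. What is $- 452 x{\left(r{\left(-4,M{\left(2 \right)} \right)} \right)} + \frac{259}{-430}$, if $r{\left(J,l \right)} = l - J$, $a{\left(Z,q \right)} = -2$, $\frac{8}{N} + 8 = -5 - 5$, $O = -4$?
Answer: $\frac{11270549}{3870} \approx 2912.3$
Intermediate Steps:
$M{\left(j \right)} = -4$
$N = - \frac{4}{9}$ ($N = \frac{8}{-8 - 10} = \frac{8}{-18} = 8 \left(- \frac{1}{18}\right) = - \frac{4}{9} \approx -0.44444$)
$x{\left(t \right)} = - \frac{58}{9}$ ($x{\left(t \right)} = - \frac{4}{9} - \left(4 - -2\right) = - \frac{4}{9} - \left(4 + 2\right) = - \frac{4}{9} - 6 = - \frac{58}{9}$)
$- 452 x{\left(r{\left(-4,M{\left(2 \right)} \right)} \right)} + \frac{259}{-430} = \left(-452\right) \left(- \frac{58}{9}\right) + \frac{259}{-430} = \frac{26216}{9} + 259 \left(- \frac{1}{430}\right) = \frac{26216}{9} - \frac{259}{430} = \frac{11270549}{3870}$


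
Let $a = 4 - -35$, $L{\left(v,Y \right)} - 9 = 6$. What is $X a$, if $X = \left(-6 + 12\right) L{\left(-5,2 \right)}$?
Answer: $3510$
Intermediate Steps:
$L{\left(v,Y \right)} = 15$ ($L{\left(v,Y \right)} = 9 + 6 = 15$)
$a = 39$ ($a = 4 + 35 = 39$)
$X = 90$ ($X = \left(-6 + 12\right) 15 = 6 \cdot 15 = 90$)
$X a = 90 \cdot 39 = 3510$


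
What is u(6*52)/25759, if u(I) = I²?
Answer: 97344/25759 ≈ 3.7790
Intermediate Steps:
u(6*52)/25759 = (6*52)²/25759 = 312²*(1/25759) = 97344*(1/25759) = 97344/25759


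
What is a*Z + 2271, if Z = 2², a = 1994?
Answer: 10247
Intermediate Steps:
Z = 4
a*Z + 2271 = 1994*4 + 2271 = 7976 + 2271 = 10247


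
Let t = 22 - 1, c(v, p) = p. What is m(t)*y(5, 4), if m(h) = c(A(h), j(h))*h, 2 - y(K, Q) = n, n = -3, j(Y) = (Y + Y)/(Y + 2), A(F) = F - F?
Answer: 4410/23 ≈ 191.74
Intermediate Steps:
A(F) = 0
j(Y) = 2*Y/(2 + Y) (j(Y) = (2*Y)/(2 + Y) = 2*Y/(2 + Y))
t = 21
y(K, Q) = 5 (y(K, Q) = 2 - 1*(-3) = 2 + 3 = 5)
m(h) = 2*h²/(2 + h) (m(h) = (2*h/(2 + h))*h = 2*h²/(2 + h))
m(t)*y(5, 4) = (2*21²/(2 + 21))*5 = (2*441/23)*5 = (2*441*(1/23))*5 = (882/23)*5 = 4410/23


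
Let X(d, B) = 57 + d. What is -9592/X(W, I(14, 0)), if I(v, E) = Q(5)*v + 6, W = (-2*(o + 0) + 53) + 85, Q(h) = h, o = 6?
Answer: -9592/183 ≈ -52.415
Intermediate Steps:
W = 126 (W = (-2*(6 + 0) + 53) + 85 = (-2*6 + 53) + 85 = (-12 + 53) + 85 = 41 + 85 = 126)
I(v, E) = 6 + 5*v (I(v, E) = 5*v + 6 = 6 + 5*v)
-9592/X(W, I(14, 0)) = -9592/(57 + 126) = -9592/183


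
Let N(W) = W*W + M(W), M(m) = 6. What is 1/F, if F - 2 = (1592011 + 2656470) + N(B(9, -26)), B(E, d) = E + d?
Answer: 1/4248778 ≈ 2.3536e-7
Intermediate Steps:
N(W) = 6 + W**2 (N(W) = W*W + 6 = W**2 + 6 = 6 + W**2)
F = 4248778 (F = 2 + ((1592011 + 2656470) + (6 + (9 - 26)**2)) = 2 + (4248481 + (6 + (-17)**2)) = 2 + (4248481 + (6 + 289)) = 2 + (4248481 + 295) = 2 + 4248776 = 4248778)
1/F = 1/4248778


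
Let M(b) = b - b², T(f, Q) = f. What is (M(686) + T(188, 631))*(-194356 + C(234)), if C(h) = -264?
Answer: 91417295640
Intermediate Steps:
(M(686) + T(188, 631))*(-194356 + C(234)) = (686*(1 - 1*686) + 188)*(-194356 - 264) = (686*(1 - 686) + 188)*(-194620) = (686*(-685) + 188)*(-194620) = (-469910 + 188)*(-194620) = -469722*(-194620) = 91417295640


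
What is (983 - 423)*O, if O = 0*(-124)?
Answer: 0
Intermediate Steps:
O = 0
(983 - 423)*O = (983 - 423)*0 = 560*0 = 0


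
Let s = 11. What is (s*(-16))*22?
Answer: -3872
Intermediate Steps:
(s*(-16))*22 = (11*(-16))*22 = -176*22 = -3872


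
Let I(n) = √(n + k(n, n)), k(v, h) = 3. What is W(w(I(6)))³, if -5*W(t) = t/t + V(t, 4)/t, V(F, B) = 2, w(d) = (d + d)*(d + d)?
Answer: -6859/729000 ≈ -0.0094088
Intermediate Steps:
I(n) = √(3 + n) (I(n) = √(n + 3) = √(3 + n))
w(d) = 4*d² (w(d) = (2*d)*(2*d) = 4*d²)
W(t) = -⅕ - 2/(5*t) (W(t) = -(t/t + 2/t)/5 = -(1 + 2/t)/5 = -⅕ - 2/(5*t))
W(w(I(6)))³ = ((-2 - 4*(√(3 + 6))²)/(5*((4*(√(3 + 6))²))))³ = ((-2 - 4*(√9)²)/(5*((4*(√9)²))))³ = ((-2 - 4*3²)/(5*((4*3²))))³ = ((-2 - 4*9)/(5*((4*9))))³ = ((⅕)*(-2 - 1*36)/36)³ = ((⅕)*(1/36)*(-2 - 36))³ = ((⅕)*(1/36)*(-38))³ = (-19/90)³ = -6859/729000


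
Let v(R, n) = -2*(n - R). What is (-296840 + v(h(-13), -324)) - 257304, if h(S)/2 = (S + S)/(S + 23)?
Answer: -2767532/5 ≈ -5.5351e+5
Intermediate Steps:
h(S) = 4*S/(23 + S) (h(S) = 2*((S + S)/(S + 23)) = 2*((2*S)/(23 + S)) = 2*(2*S/(23 + S)) = 4*S/(23 + S))
v(R, n) = -2*n + 2*R
(-296840 + v(h(-13), -324)) - 257304 = (-296840 + (-2*(-324) + 2*(4*(-13)/(23 - 13)))) - 257304 = (-296840 + (648 + 2*(4*(-13)/10))) - 257304 = (-296840 + (648 + 2*(4*(-13)*(⅒)))) - 257304 = (-296840 + (648 + 2*(-26/5))) - 257304 = (-296840 + (648 - 52/5)) - 257304 = (-296840 + 3188/5) - 257304 = -1481012/5 - 257304 = -2767532/5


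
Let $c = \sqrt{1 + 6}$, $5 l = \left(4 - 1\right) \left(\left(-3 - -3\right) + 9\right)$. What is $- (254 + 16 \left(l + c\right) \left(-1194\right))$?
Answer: $\frac{514538}{5} + 19104 \sqrt{7} \approx 1.5345 \cdot 10^{5}$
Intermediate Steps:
$l = \frac{27}{5}$ ($l = \frac{\left(4 - 1\right) \left(\left(-3 - -3\right) + 9\right)}{5} = \frac{3 \left(\left(-3 + 3\right) + 9\right)}{5} = \frac{3 \left(0 + 9\right)}{5} = \frac{3 \cdot 9}{5} = \frac{1}{5} \cdot 27 = \frac{27}{5} \approx 5.4$)
$c = \sqrt{7} \approx 2.6458$
$- (254 + 16 \left(l + c\right) \left(-1194\right)) = - (254 + 16 \left(\frac{27}{5} + \sqrt{7}\right) \left(-1194\right)) = - (254 + \left(\frac{432}{5} + 16 \sqrt{7}\right) \left(-1194\right)) = - (254 - \left(\frac{515808}{5} + 19104 \sqrt{7}\right)) = - (- \frac{514538}{5} - 19104 \sqrt{7}) = \frac{514538}{5} + 19104 \sqrt{7}$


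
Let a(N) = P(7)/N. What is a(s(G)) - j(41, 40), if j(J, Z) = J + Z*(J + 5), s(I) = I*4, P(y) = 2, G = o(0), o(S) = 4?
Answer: -15047/8 ≈ -1880.9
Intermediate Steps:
G = 4
s(I) = 4*I
a(N) = 2/N
j(J, Z) = J + Z*(5 + J)
a(s(G)) - j(41, 40) = 2/((4*4)) - (41 + 5*40 + 41*40) = 2/16 - (41 + 200 + 1640) = 2*(1/16) - 1*1881 = ⅛ - 1881 = -15047/8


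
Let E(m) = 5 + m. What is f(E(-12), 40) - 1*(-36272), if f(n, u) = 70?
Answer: 36342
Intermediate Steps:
f(E(-12), 40) - 1*(-36272) = 70 - 1*(-36272) = 70 + 36272 = 36342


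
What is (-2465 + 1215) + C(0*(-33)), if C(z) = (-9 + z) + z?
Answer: -1259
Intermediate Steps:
C(z) = -9 + 2*z
(-2465 + 1215) + C(0*(-33)) = (-2465 + 1215) + (-9 + 2*(0*(-33))) = -1250 + (-9 + 2*0) = -1250 + (-9 + 0) = -1250 - 9 = -1259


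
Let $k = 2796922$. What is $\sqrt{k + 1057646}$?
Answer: $2 \sqrt{963642} \approx 1963.3$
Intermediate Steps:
$\sqrt{k + 1057646} = \sqrt{2796922 + 1057646} = \sqrt{3854568} = 2 \sqrt{963642}$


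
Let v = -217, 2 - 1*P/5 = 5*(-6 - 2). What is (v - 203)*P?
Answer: -88200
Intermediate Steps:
P = 210 (P = 10 - 25*(-6 - 2) = 10 - 25*(-8) = 10 - 5*(-40) = 10 + 200 = 210)
(v - 203)*P = (-217 - 203)*210 = -420*210 = -88200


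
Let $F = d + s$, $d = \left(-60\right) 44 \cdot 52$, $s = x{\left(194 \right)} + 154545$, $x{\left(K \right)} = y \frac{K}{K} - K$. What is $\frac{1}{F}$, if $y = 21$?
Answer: $\frac{1}{17092} \approx 5.8507 \cdot 10^{-5}$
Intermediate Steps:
$x{\left(K \right)} = 21 - K$ ($x{\left(K \right)} = 21 \frac{K}{K} - K = 21 \cdot 1 - K = 21 - K$)
$s = 154372$ ($s = \left(21 - 194\right) + 154545 = -173 + 154545 = 154372$)
$d = -137280$ ($d = \left(-2640\right) 52 = -137280$)
$F = 17092$ ($F = -137280 + 154372 = 17092$)
$\frac{1}{F} = \frac{1}{17092}$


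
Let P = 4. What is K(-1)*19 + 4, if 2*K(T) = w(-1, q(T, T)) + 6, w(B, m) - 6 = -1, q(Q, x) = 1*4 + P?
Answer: 217/2 ≈ 108.50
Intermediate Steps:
q(Q, x) = 8 (q(Q, x) = 1*4 + 4 = 4 + 4 = 8)
w(B, m) = 5 (w(B, m) = 6 - 1 = 5)
K(T) = 11/2 (K(T) = (5 + 6)/2 = (½)*11 = 11/2)
K(-1)*19 + 4 = (11/2)*19 + 4 = 209/2 + 4 = 217/2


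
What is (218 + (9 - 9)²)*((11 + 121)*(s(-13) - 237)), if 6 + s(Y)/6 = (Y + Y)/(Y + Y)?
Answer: -7683192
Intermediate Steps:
s(Y) = -30 (s(Y) = -36 + 6*((Y + Y)/(Y + Y)) = -36 + 6*((2*Y)/((2*Y))) = -36 + 6*((2*Y)*(1/(2*Y))) = -36 + 6*1 = -36 + 6 = -30)
(218 + (9 - 9)²)*((11 + 121)*(s(-13) - 237)) = (218 + (9 - 9)²)*((11 + 121)*(-30 - 237)) = (218 + 0²)*(132*(-267)) = (218 + 0)*(-35244) = 218*(-35244) = -7683192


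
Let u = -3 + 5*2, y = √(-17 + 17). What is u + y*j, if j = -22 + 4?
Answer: 7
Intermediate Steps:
y = 0 (y = √0 = 0)
j = -18
u = 7 (u = -3 + 10 = 7)
u + y*j = 7 + 0*(-18) = 7 + 0 = 7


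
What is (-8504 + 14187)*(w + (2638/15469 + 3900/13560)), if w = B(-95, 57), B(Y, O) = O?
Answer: 1141563140073/3495994 ≈ 3.2653e+5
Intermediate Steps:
w = 57
(-8504 + 14187)*(w + (2638/15469 + 3900/13560)) = (-8504 + 14187)*(57 + (2638/15469 + 3900/13560)) = 5683*(57 + (2638*(1/15469) + 3900*(1/13560))) = 5683*(57 + (2638/15469 + 65/226)) = 5683*(57 + 1601673/3495994) = 5683*(200873331/3495994) = 1141563140073/3495994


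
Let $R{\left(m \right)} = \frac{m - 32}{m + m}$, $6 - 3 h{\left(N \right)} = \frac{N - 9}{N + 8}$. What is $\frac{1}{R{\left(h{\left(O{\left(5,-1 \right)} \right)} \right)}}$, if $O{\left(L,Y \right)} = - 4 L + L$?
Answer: $- \frac{6}{109} \approx -0.055046$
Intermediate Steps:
$O{\left(L,Y \right)} = - 3 L$
$h{\left(N \right)} = 2 - \frac{-9 + N}{3 \left(8 + N\right)}$ ($h{\left(N \right)} = 2 - \frac{\left(N - 9\right) \frac{1}{N + 8}}{3} = 2 - \frac{\left(-9 + N\right) \frac{1}{8 + N}}{3} = 2 - \frac{\frac{1}{8 + N} \left(-9 + N\right)}{3} = 2 - \frac{-9 + N}{3 \left(8 + N\right)}$)
$R{\left(m \right)} = \frac{-32 + m}{2 m}$
$\frac{1}{R{\left(h{\left(O{\left(5,-1 \right)} \right)} \right)}} = \frac{1}{\frac{1}{2} \frac{1}{\frac{1}{3} \frac{1}{8 - 15} \left(57 + 5 \left(\left(-3\right) 5\right)\right)} \left(-32 + \frac{57 + 5 \left(\left(-3\right) 5\right)}{3 \left(8 - 15\right)}\right)} = \frac{1}{\frac{1}{2} \frac{1}{\frac{1}{3} \frac{1}{8 - 15} \left(57 + 5 \left(-15\right)\right)} \left(-32 + \frac{57 + 5 \left(-15\right)}{3 \left(8 - 15\right)}\right)} = \frac{1}{\frac{1}{2} \frac{1}{\frac{1}{3} \frac{1}{-7} \left(57 - 75\right)} \left(-32 + \frac{57 - 75}{3 \left(-7\right)}\right)} = \frac{1}{\frac{1}{2} \frac{1}{\frac{1}{3} \left(- \frac{1}{7}\right) \left(-18\right)} \left(-32 + \frac{1}{3} \left(- \frac{1}{7}\right) \left(-18\right)\right)} = \frac{1}{\frac{1}{2} \frac{1}{\frac{6}{7}} \left(-32 + \frac{6}{7}\right)} = \frac{1}{\frac{1}{2} \cdot \frac{7}{6} \left(- \frac{218}{7}\right)} = \frac{1}{- \frac{109}{6}} = - \frac{6}{109}$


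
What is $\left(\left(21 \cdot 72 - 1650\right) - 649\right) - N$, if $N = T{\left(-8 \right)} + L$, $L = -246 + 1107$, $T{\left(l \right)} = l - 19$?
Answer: $-1621$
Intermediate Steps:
$T{\left(l \right)} = -19 + l$ ($T{\left(l \right)} = l - 19 = -19 + l$)
$L = 861$
$N = 834$ ($N = \left(-19 - 8\right) + 861 = -27 + 861 = 834$)
$\left(\left(21 \cdot 72 - 1650\right) - 649\right) - N = \left(\left(21 \cdot 72 - 1650\right) - 649\right) - 834 = \left(\left(1512 - 1650\right) - 649\right) - 834 = \left(-138 - 649\right) - 834 = -787 - 834 = -1621$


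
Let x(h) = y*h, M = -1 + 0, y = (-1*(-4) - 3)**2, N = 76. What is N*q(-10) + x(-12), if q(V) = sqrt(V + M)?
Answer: -12 + 76*I*sqrt(11) ≈ -12.0 + 252.06*I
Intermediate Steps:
y = 1 (y = (4 - 3)**2 = 1**2 = 1)
M = -1
x(h) = h (x(h) = 1*h = h)
q(V) = sqrt(-1 + V) (q(V) = sqrt(V - 1) = sqrt(-1 + V))
N*q(-10) + x(-12) = 76*sqrt(-1 - 10) - 12 = 76*sqrt(-11) - 12 = 76*(I*sqrt(11)) - 12 = 76*I*sqrt(11) - 12 = -12 + 76*I*sqrt(11)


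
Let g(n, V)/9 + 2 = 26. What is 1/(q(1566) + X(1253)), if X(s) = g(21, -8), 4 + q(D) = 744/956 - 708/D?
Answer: 62379/13244692 ≈ 0.0047097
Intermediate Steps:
q(D) = -770/239 - 708/D (q(D) = -4 + (744/956 - 708/D) = -4 + (744*(1/956) - 708/D) = -4 + (186/239 - 708/D) = -770/239 - 708/D)
g(n, V) = 216 (g(n, V) = -18 + 9*26 = -18 + 234 = 216)
X(s) = 216
1/(q(1566) + X(1253)) = 1/((-770/239 - 708/1566) + 216) = 1/((-770/239 - 708*1/1566) + 216) = 1/((-770/239 - 118/261) + 216) = 1/(-229172/62379 + 216) = 1/(13244692/62379) = 62379/13244692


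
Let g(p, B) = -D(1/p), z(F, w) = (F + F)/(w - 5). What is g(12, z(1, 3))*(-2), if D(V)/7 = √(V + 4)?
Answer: 49*√3/3 ≈ 28.290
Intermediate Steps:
D(V) = 7*√(4 + V) (D(V) = 7*√(V + 4) = 7*√(4 + V))
z(F, w) = 2*F/(-5 + w) (z(F, w) = (2*F)/(-5 + w) = 2*F/(-5 + w))
g(p, B) = -7*√(4 + 1/p)
g(12, z(1, 3))*(-2) = -7*√(4 + 1/12)*(-2) = -49*√3/6*(-2) = 49*√3/3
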